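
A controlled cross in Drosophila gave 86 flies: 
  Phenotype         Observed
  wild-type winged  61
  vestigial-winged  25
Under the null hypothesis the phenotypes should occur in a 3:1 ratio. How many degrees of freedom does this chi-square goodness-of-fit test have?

1

A goodness-of-fit test with 2 phenotype classes has df = 2 − 1 = 1.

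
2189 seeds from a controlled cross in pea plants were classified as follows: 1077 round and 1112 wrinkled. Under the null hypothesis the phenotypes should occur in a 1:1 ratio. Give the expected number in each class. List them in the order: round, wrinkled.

Under the 1:1 hypothesis (Σ ratio = 2, N = 2189):
  round: 2189 × 1/2 = 1094.5
  wrinkled: 2189 × 1/2 = 1094.5

1094.5, 1094.5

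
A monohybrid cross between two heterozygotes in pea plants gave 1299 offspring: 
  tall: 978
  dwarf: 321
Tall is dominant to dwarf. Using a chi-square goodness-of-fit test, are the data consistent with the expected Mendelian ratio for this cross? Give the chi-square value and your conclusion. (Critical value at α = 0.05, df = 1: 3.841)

For a monohybrid cross between heterozygotes with complete dominance, the expected phenotypic ratio is 3:1.
Total ratio parts = 4. Expected numbers out of 1299:
  tall: 1299 × 3/4 = 974.25
  dwarf: 1299 × 1/4 = 324.75
χ² = Σ (O − E)² / E
  tall: (978 − 974.25)² / 974.25 = 0.0144
  dwarf: (321 − 324.75)² / 324.75 = 0.0433
χ² = 0.0144 + 0.0433 = 0.0577 ≈ 0.058
Degrees of freedom = 2 − 1 = 1; critical value at α = 0.05 is 3.841.
Since 0.058 < 3.841, we fail to reject the null hypothesis — the data are consistent with the 3:1 ratio.

0.058; consistent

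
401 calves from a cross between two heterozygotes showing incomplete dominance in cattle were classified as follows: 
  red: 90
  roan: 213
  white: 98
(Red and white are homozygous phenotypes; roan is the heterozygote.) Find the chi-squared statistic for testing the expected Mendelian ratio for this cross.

With incomplete dominance, a heterozygote × heterozygote cross gives a 1:2:1 phenotypic ratio.
The 1:2:1 ratio has 4 parts, so with N = 401 the expected counts are:
  red: 401 × 1/4 = 100.25
  roan: 401 × 2/4 = 200.5
  white: 401 × 1/4 = 100.25
χ² = Σ (O − E)² / E
  red: (90 − 100.25)² / 100.25 = 1.0480
  roan: (213 − 200.5)² / 200.5 = 0.7793
  white: (98 − 100.25)² / 100.25 = 0.0505
χ² = 1.0480 + 0.7793 + 0.0505 = 1.8778 ≈ 1.878

1.878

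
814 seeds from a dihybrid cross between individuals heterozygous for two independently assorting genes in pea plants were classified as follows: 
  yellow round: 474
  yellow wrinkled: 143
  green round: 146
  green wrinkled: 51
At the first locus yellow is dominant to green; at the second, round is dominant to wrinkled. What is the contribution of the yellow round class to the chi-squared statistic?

A dihybrid F₂ with independent assortment and complete dominance at both loci gives a 9:3:3:1 phenotypic ratio.
Expected counts for N = 814 under a 9:3:3:1 ratio (total parts = 16):
  yellow round: 814 × 9/16 = 457.875
  yellow wrinkled: 814 × 3/16 = 152.625
  green round: 814 × 3/16 = 152.625
  green wrinkled: 814 × 1/16 = 50.875
Contribution of yellow round: (474 − 457.875)² / 457.875 = 0.5679

0.568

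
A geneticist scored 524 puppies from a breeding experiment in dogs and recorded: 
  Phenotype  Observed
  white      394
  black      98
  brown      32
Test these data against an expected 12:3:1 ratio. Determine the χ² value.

Expected counts for N = 524 under a 12:3:1 ratio (total parts = 16):
  white: 524 × 12/16 = 393
  black: 524 × 3/16 = 98.25
  brown: 524 × 1/16 = 32.75
χ² = Σ (O − E)² / E
  white: (394 − 393)² / 393 = 0.0025
  black: (98 − 98.25)² / 98.25 = 0.0006
  brown: (32 − 32.75)² / 32.75 = 0.0172
χ² = 0.0025 + 0.0006 + 0.0172 = 0.0203 ≈ 0.020

0.020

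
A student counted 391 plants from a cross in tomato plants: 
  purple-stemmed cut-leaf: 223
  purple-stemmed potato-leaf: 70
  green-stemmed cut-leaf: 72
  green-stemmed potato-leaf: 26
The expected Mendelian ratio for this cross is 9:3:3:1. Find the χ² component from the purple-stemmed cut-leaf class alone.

Total ratio parts = 16. Expected numbers out of 391:
  purple-stemmed cut-leaf: 391 × 9/16 = 219.9375
  purple-stemmed potato-leaf: 391 × 3/16 = 73.3125
  green-stemmed cut-leaf: 391 × 3/16 = 73.3125
  green-stemmed potato-leaf: 391 × 1/16 = 24.4375
Contribution of purple-stemmed cut-leaf: (223 − 219.9375)² / 219.9375 = 0.0426

0.043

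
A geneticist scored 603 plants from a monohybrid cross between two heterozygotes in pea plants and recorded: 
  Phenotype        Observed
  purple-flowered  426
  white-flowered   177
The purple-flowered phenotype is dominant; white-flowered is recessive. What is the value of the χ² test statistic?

For a monohybrid cross between heterozygotes with complete dominance, the expected phenotypic ratio is 3:1.
Under the 3:1 hypothesis (Σ ratio = 4, N = 603):
  purple-flowered: 603 × 3/4 = 452.25
  white-flowered: 603 × 1/4 = 150.75
χ² = Σ (O − E)² / E
  purple-flowered: (426 − 452.25)² / 452.25 = 1.5236
  white-flowered: (177 − 150.75)² / 150.75 = 4.5709
χ² = 1.5236 + 4.5709 = 6.0945 ≈ 6.095

6.095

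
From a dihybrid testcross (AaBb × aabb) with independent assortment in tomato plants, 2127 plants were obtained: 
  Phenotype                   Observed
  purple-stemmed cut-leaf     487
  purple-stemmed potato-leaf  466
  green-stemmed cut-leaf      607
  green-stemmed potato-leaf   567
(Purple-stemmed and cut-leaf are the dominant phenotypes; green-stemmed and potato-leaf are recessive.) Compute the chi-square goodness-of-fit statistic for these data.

A dihybrid testcross with independent assortment gives a 1:1:1:1 ratio.
The 1:1:1:1 ratio has 4 parts, so with N = 2127 the expected counts are:
  purple-stemmed cut-leaf: 2127 × 1/4 = 531.75
  purple-stemmed potato-leaf: 2127 × 1/4 = 531.75
  green-stemmed cut-leaf: 2127 × 1/4 = 531.75
  green-stemmed potato-leaf: 2127 × 1/4 = 531.75
χ² = Σ (O − E)² / E
  purple-stemmed cut-leaf: (487 − 531.75)² / 531.75 = 3.7660
  purple-stemmed potato-leaf: (466 − 531.75)² / 531.75 = 8.1299
  green-stemmed cut-leaf: (607 − 531.75)² / 531.75 = 10.6489
  green-stemmed potato-leaf: (567 − 531.75)² / 531.75 = 2.3367
χ² = 3.7660 + 8.1299 + 10.6489 + 2.3367 = 24.8815 ≈ 24.882

24.882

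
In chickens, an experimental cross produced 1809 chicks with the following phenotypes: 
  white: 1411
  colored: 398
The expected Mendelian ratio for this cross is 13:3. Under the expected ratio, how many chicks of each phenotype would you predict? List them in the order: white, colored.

1469.8125, 339.1875

Expected counts for N = 1809 under a 13:3 ratio (total parts = 16):
  white: 1809 × 13/16 = 1469.8125
  colored: 1809 × 3/16 = 339.1875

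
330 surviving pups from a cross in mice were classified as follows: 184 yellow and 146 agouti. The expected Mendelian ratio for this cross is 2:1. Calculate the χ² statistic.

Total ratio parts = 3. Expected numbers out of 330:
  yellow: 330 × 2/3 = 220
  agouti: 330 × 1/3 = 110
χ² = Σ (O − E)² / E
  yellow: (184 − 220)² / 220 = 5.8909
  agouti: (146 − 110)² / 110 = 11.7818
χ² = 5.8909 + 11.7818 = 17.6727 ≈ 17.673

17.673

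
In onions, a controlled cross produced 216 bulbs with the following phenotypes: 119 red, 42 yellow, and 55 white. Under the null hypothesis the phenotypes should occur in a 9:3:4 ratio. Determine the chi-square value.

Expected counts for N = 216 under a 9:3:4 ratio (total parts = 16):
  red: 216 × 9/16 = 121.5
  yellow: 216 × 3/16 = 40.5
  white: 216 × 4/16 = 54
χ² = Σ (O − E)² / E
  red: (119 − 121.5)² / 121.5 = 0.0514
  yellow: (42 − 40.5)² / 40.5 = 0.0556
  white: (55 − 54)² / 54 = 0.0185
χ² = 0.0514 + 0.0556 + 0.0185 = 0.1255 ≈ 0.126

0.126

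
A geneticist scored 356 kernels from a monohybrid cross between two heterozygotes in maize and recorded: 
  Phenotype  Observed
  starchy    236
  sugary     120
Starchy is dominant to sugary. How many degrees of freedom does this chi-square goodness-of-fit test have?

For a monohybrid cross between heterozygotes with complete dominance, the expected phenotypic ratio is 3:1.
A goodness-of-fit test with 2 phenotype classes has df = 2 − 1 = 1.

1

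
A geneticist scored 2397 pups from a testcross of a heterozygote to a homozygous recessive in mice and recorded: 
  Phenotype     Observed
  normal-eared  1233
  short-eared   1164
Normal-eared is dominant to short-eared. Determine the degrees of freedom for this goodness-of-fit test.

1

A testcross of a heterozygote (Aa × aa) gives a 1:1 phenotypic ratio.
A goodness-of-fit test with 2 phenotype classes has df = 2 − 1 = 1.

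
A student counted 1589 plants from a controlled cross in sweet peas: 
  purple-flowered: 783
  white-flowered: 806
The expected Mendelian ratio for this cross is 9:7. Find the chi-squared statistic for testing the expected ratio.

The 9:7 ratio has 16 parts, so with N = 1589 the expected counts are:
  purple-flowered: 1589 × 9/16 = 893.8125
  white-flowered: 1589 × 7/16 = 695.1875
χ² = Σ (O − E)² / E
  purple-flowered: (783 − 893.8125)² / 893.8125 = 13.7382
  white-flowered: (806 − 695.1875)² / 695.1875 = 17.6635
χ² = 13.7382 + 17.6635 = 31.4017 ≈ 31.402

31.402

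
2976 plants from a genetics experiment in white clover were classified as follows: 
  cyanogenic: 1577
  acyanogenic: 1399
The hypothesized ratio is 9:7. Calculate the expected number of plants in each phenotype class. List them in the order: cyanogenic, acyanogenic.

1674, 1302

The 9:7 ratio has 16 parts, so with N = 2976 the expected counts are:
  cyanogenic: 2976 × 9/16 = 1674
  acyanogenic: 2976 × 7/16 = 1302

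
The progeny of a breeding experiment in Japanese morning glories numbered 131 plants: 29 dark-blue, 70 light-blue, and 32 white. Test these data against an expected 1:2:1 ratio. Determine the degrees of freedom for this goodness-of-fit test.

A goodness-of-fit test with 3 phenotype classes has df = 3 − 1 = 2.

2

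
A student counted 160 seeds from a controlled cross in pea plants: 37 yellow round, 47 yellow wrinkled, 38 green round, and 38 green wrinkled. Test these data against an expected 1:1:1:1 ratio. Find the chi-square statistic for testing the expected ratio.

1.650

Under the 1:1:1:1 hypothesis (Σ ratio = 4, N = 160):
  yellow round: 160 × 1/4 = 40
  yellow wrinkled: 160 × 1/4 = 40
  green round: 160 × 1/4 = 40
  green wrinkled: 160 × 1/4 = 40
χ² = Σ (O − E)² / E
  yellow round: (37 − 40)² / 40 = 0.2250
  yellow wrinkled: (47 − 40)² / 40 = 1.2250
  green round: (38 − 40)² / 40 = 0.1000
  green wrinkled: (38 − 40)² / 40 = 0.1000
χ² = 0.2250 + 1.2250 + 0.1000 + 0.1000 = 1.650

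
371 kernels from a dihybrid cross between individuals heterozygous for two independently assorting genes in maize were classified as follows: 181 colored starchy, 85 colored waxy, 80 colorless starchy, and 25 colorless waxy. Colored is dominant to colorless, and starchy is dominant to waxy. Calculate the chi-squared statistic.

A dihybrid F₂ with independent assortment and complete dominance at both loci gives a 9:3:3:1 phenotypic ratio.
Expected counts for N = 371 under a 9:3:3:1 ratio (total parts = 16):
  colored starchy: 371 × 9/16 = 208.6875
  colored waxy: 371 × 3/16 = 69.5625
  colorless starchy: 371 × 3/16 = 69.5625
  colorless waxy: 371 × 1/16 = 23.1875
χ² = Σ (O − E)² / E
  colored starchy: (181 − 208.6875)² / 208.6875 = 3.6734
  colored waxy: (85 − 69.5625)² / 69.5625 = 3.4259
  colorless starchy: (80 − 69.5625)² / 69.5625 = 1.5661
  colorless waxy: (25 − 23.1875)² / 23.1875 = 0.1417
χ² = 3.6734 + 3.4259 + 1.5661 + 0.1417 = 8.8071 ≈ 8.807

8.807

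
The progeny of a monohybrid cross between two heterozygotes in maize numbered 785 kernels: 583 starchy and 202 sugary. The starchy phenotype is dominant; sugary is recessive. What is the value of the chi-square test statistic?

For a monohybrid cross between heterozygotes with complete dominance, the expected phenotypic ratio is 3:1.
Expected counts for N = 785 under a 3:1 ratio (total parts = 4):
  starchy: 785 × 3/4 = 588.75
  sugary: 785 × 1/4 = 196.25
χ² = Σ (O − E)² / E
  starchy: (583 − 588.75)² / 588.75 = 0.0562
  sugary: (202 − 196.25)² / 196.25 = 0.1685
χ² = 0.0562 + 0.1685 = 0.2247 ≈ 0.225

0.225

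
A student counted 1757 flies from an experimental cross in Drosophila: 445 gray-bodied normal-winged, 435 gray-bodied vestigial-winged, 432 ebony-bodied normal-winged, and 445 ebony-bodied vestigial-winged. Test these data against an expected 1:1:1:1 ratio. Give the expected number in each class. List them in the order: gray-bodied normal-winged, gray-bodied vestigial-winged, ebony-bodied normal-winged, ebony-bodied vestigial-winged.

The 1:1:1:1 ratio has 4 parts, so with N = 1757 the expected counts are:
  gray-bodied normal-winged: 1757 × 1/4 = 439.25
  gray-bodied vestigial-winged: 1757 × 1/4 = 439.25
  ebony-bodied normal-winged: 1757 × 1/4 = 439.25
  ebony-bodied vestigial-winged: 1757 × 1/4 = 439.25

439.25, 439.25, 439.25, 439.25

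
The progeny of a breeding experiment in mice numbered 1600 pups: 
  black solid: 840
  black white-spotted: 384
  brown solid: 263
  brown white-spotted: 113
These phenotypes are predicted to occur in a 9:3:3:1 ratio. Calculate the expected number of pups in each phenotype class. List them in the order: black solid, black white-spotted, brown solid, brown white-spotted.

Under the 9:3:3:1 hypothesis (Σ ratio = 16, N = 1600):
  black solid: 1600 × 9/16 = 900
  black white-spotted: 1600 × 3/16 = 300
  brown solid: 1600 × 3/16 = 300
  brown white-spotted: 1600 × 1/16 = 100

900, 300, 300, 100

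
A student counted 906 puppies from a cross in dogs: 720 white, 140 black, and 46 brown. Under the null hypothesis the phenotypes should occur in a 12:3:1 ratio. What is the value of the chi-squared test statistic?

9.662

The 12:3:1 ratio has 16 parts, so with N = 906 the expected counts are:
  white: 906 × 12/16 = 679.5
  black: 906 × 3/16 = 169.875
  brown: 906 × 1/16 = 56.625
χ² = Σ (O − E)² / E
  white: (720 − 679.5)² / 679.5 = 2.4139
  black: (140 − 169.875)² / 169.875 = 5.2540
  brown: (46 − 56.625)² / 56.625 = 1.9937
χ² = 2.4139 + 5.2540 + 1.9937 = 9.6616 ≈ 9.662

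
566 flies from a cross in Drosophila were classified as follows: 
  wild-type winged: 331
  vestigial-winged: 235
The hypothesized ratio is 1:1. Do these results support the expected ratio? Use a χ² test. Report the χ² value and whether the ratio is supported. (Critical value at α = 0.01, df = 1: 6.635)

The 1:1 ratio has 2 parts, so with N = 566 the expected counts are:
  wild-type winged: 566 × 1/2 = 283
  vestigial-winged: 566 × 1/2 = 283
χ² = Σ (O − E)² / E
  wild-type winged: (331 − 283)² / 283 = 8.1413
  vestigial-winged: (235 − 283)² / 283 = 8.1413
χ² = 8.1413 + 8.1413 = 16.2826 ≈ 16.283
Degrees of freedom = 2 − 1 = 1; critical value at α = 0.01 is 6.635.
Since 16.283 > 6.635, we reject the null hypothesis — the data do not fit the 1:1 ratio.

16.283; not consistent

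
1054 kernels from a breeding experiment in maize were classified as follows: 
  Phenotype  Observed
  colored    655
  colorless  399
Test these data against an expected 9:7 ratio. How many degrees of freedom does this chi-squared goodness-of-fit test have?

A goodness-of-fit test with 2 phenotype classes has df = 2 − 1 = 1.

1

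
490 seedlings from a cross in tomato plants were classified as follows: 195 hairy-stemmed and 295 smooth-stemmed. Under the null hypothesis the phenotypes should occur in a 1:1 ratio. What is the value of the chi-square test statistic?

20.408

Total ratio parts = 2. Expected numbers out of 490:
  hairy-stemmed: 490 × 1/2 = 245
  smooth-stemmed: 490 × 1/2 = 245
χ² = Σ (O − E)² / E
  hairy-stemmed: (195 − 245)² / 245 = 10.2041
  smooth-stemmed: (295 − 245)² / 245 = 10.2041
χ² = 10.2041 + 10.2041 = 20.4082 ≈ 20.408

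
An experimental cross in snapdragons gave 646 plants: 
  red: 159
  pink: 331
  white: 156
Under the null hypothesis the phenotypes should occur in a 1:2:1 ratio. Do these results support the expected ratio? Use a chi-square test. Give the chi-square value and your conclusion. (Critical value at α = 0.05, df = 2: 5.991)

0.424; consistent

Under the 1:2:1 hypothesis (Σ ratio = 4, N = 646):
  red: 646 × 1/4 = 161.5
  pink: 646 × 2/4 = 323
  white: 646 × 1/4 = 161.5
χ² = Σ (O − E)² / E
  red: (159 − 161.5)² / 161.5 = 0.0387
  pink: (331 − 323)² / 323 = 0.1981
  white: (156 − 161.5)² / 161.5 = 0.1873
χ² = 0.0387 + 0.1981 + 0.1873 = 0.4241 ≈ 0.424
Degrees of freedom = 3 − 1 = 2; critical value at α = 0.05 is 5.991.
Since 0.424 < 5.991, we fail to reject the null hypothesis — the data are consistent with the 1:2:1 ratio.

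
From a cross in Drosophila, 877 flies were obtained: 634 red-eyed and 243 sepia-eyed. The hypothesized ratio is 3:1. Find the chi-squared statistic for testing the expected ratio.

Total ratio parts = 4. Expected numbers out of 877:
  red-eyed: 877 × 3/4 = 657.75
  sepia-eyed: 877 × 1/4 = 219.25
χ² = Σ (O − E)² / E
  red-eyed: (634 − 657.75)² / 657.75 = 0.8576
  sepia-eyed: (243 − 219.25)² / 219.25 = 2.5727
χ² = 0.8576 + 2.5727 = 3.4303 ≈ 3.430

3.430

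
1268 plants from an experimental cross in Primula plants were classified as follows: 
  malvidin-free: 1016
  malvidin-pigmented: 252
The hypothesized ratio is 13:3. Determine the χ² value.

Total ratio parts = 16. Expected numbers out of 1268:
  malvidin-free: 1268 × 13/16 = 1030.25
  malvidin-pigmented: 1268 × 3/16 = 237.75
χ² = Σ (O − E)² / E
  malvidin-free: (1016 − 1030.25)² / 1030.25 = 0.1971
  malvidin-pigmented: (252 − 237.75)² / 237.75 = 0.8541
χ² = 0.1971 + 0.8541 = 1.0512 ≈ 1.051

1.051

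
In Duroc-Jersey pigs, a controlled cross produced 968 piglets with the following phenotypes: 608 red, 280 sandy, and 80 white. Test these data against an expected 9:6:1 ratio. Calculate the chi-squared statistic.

32.669

The 9:6:1 ratio has 16 parts, so with N = 968 the expected counts are:
  red: 968 × 9/16 = 544.5
  sandy: 968 × 6/16 = 363
  white: 968 × 1/16 = 60.5
χ² = Σ (O − E)² / E
  red: (608 − 544.5)² / 544.5 = 7.4054
  sandy: (280 − 363)² / 363 = 18.9780
  white: (80 − 60.5)² / 60.5 = 6.2851
χ² = 7.4054 + 18.9780 + 6.2851 = 32.6685 ≈ 32.669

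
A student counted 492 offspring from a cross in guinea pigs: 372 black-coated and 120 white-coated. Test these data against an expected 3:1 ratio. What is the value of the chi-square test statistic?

0.098

Under the 3:1 hypothesis (Σ ratio = 4, N = 492):
  black-coated: 492 × 3/4 = 369
  white-coated: 492 × 1/4 = 123
χ² = Σ (O − E)² / E
  black-coated: (372 − 369)² / 369 = 0.0244
  white-coated: (120 − 123)² / 123 = 0.0732
χ² = 0.0244 + 0.0732 = 0.0976 ≈ 0.098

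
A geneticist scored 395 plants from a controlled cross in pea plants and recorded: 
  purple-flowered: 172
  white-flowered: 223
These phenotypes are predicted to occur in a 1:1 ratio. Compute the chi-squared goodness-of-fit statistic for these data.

6.585

Expected counts for N = 395 under a 1:1 ratio (total parts = 2):
  purple-flowered: 395 × 1/2 = 197.5
  white-flowered: 395 × 1/2 = 197.5
χ² = Σ (O − E)² / E
  purple-flowered: (172 − 197.5)² / 197.5 = 3.2924
  white-flowered: (223 − 197.5)² / 197.5 = 3.2924
χ² = 3.2924 + 3.2924 = 6.5848 ≈ 6.585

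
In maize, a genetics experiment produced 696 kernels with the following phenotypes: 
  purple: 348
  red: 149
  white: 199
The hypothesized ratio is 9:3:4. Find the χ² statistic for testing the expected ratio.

11.048

The 9:3:4 ratio has 16 parts, so with N = 696 the expected counts are:
  purple: 696 × 9/16 = 391.5
  red: 696 × 3/16 = 130.5
  white: 696 × 4/16 = 174
χ² = Σ (O − E)² / E
  purple: (348 − 391.5)² / 391.5 = 4.8333
  red: (149 − 130.5)² / 130.5 = 2.6226
  white: (199 − 174)² / 174 = 3.5920
χ² = 4.8333 + 2.6226 + 3.5920 = 11.0479 ≈ 11.048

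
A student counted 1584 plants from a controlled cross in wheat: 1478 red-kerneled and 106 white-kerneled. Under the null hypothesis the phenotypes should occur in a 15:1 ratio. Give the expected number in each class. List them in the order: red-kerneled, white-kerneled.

Expected counts for N = 1584 under a 15:1 ratio (total parts = 16):
  red-kerneled: 1584 × 15/16 = 1485
  white-kerneled: 1584 × 1/16 = 99

1485, 99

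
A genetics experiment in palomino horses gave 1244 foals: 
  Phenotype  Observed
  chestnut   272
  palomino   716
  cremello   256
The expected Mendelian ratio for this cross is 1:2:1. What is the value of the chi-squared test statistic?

28.823

Expected counts for N = 1244 under a 1:2:1 ratio (total parts = 4):
  chestnut: 1244 × 1/4 = 311
  palomino: 1244 × 2/4 = 622
  cremello: 1244 × 1/4 = 311
χ² = Σ (O − E)² / E
  chestnut: (272 − 311)² / 311 = 4.8907
  palomino: (716 − 622)² / 622 = 14.2058
  cremello: (256 − 311)² / 311 = 9.7267
χ² = 4.8907 + 14.2058 + 9.7267 = 28.8232 ≈ 28.823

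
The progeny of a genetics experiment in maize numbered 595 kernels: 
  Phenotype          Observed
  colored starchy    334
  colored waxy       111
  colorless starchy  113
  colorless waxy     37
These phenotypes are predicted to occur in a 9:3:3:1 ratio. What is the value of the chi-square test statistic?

0.024

Under the 9:3:3:1 hypothesis (Σ ratio = 16, N = 595):
  colored starchy: 595 × 9/16 = 334.6875
  colored waxy: 595 × 3/16 = 111.5625
  colorless starchy: 595 × 3/16 = 111.5625
  colorless waxy: 595 × 1/16 = 37.1875
χ² = Σ (O − E)² / E
  colored starchy: (334 − 334.6875)² / 334.6875 = 0.0014
  colored waxy: (111 − 111.5625)² / 111.5625 = 0.0028
  colorless starchy: (113 − 111.5625)² / 111.5625 = 0.0185
  colorless waxy: (37 − 37.1875)² / 37.1875 = 0.0009
χ² = 0.0014 + 0.0028 + 0.0185 + 0.0009 = 0.0236 ≈ 0.024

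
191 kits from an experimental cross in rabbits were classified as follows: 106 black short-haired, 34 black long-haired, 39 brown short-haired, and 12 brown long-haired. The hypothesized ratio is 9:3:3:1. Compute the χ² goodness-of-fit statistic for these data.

0.395

Expected counts for N = 191 under a 9:3:3:1 ratio (total parts = 16):
  black short-haired: 191 × 9/16 = 107.4375
  black long-haired: 191 × 3/16 = 35.8125
  brown short-haired: 191 × 3/16 = 35.8125
  brown long-haired: 191 × 1/16 = 11.9375
χ² = Σ (O − E)² / E
  black short-haired: (106 − 107.4375)² / 107.4375 = 0.0192
  black long-haired: (34 − 35.8125)² / 35.8125 = 0.0917
  brown short-haired: (39 − 35.8125)² / 35.8125 = 0.2837
  brown long-haired: (12 − 11.9375)² / 11.9375 = 0.0003
χ² = 0.0192 + 0.0917 + 0.2837 + 0.0003 = 0.3949 ≈ 0.395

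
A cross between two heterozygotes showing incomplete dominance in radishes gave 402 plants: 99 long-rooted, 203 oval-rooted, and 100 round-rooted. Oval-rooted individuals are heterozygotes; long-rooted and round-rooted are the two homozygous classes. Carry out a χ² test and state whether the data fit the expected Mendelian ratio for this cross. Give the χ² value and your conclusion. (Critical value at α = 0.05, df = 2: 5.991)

With incomplete dominance, a heterozygote × heterozygote cross gives a 1:2:1 phenotypic ratio.
Total ratio parts = 4. Expected numbers out of 402:
  long-rooted: 402 × 1/4 = 100.5
  oval-rooted: 402 × 2/4 = 201
  round-rooted: 402 × 1/4 = 100.5
χ² = Σ (O − E)² / E
  long-rooted: (99 − 100.5)² / 100.5 = 0.0224
  oval-rooted: (203 − 201)² / 201 = 0.0199
  round-rooted: (100 − 100.5)² / 100.5 = 0.0025
χ² = 0.0224 + 0.0199 + 0.0025 = 0.0448 ≈ 0.045
Degrees of freedom = 3 − 1 = 2; critical value at α = 0.05 is 5.991.
Since 0.045 < 5.991, we fail to reject the null hypothesis — the data are consistent with the 1:2:1 ratio.

0.045; consistent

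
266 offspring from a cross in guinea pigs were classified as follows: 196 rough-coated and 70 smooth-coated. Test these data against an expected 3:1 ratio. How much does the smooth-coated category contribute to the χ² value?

0.184

Expected counts for N = 266 under a 3:1 ratio (total parts = 4):
  rough-coated: 266 × 3/4 = 199.5
  smooth-coated: 266 × 1/4 = 66.5
Contribution of smooth-coated: (70 − 66.5)² / 66.5 = 0.1842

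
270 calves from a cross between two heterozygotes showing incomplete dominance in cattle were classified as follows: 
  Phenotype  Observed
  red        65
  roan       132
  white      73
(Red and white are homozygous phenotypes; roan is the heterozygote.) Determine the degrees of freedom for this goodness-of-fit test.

2

With incomplete dominance, a heterozygote × heterozygote cross gives a 1:2:1 phenotypic ratio.
A goodness-of-fit test with 3 phenotype classes has df = 3 − 1 = 2.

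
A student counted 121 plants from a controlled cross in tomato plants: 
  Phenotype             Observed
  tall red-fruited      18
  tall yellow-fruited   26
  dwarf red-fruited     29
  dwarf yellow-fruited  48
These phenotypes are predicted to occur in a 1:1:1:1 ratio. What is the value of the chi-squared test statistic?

16.025

Expected counts for N = 121 under a 1:1:1:1 ratio (total parts = 4):
  tall red-fruited: 121 × 1/4 = 30.25
  tall yellow-fruited: 121 × 1/4 = 30.25
  dwarf red-fruited: 121 × 1/4 = 30.25
  dwarf yellow-fruited: 121 × 1/4 = 30.25
χ² = Σ (O − E)² / E
  tall red-fruited: (18 − 30.25)² / 30.25 = 4.9607
  tall yellow-fruited: (26 − 30.25)² / 30.25 = 0.5971
  dwarf red-fruited: (29 − 30.25)² / 30.25 = 0.0517
  dwarf yellow-fruited: (48 − 30.25)² / 30.25 = 10.4153
χ² = 4.9607 + 0.5971 + 0.0517 + 10.4153 = 16.0248 ≈ 16.025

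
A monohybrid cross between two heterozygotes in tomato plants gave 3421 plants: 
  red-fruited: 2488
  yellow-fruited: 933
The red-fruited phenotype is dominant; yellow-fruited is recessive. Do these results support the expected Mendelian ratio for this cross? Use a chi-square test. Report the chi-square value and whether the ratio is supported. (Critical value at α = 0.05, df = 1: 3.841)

For a monohybrid cross between heterozygotes with complete dominance, the expected phenotypic ratio is 3:1.
The 3:1 ratio has 4 parts, so with N = 3421 the expected counts are:
  red-fruited: 3421 × 3/4 = 2565.75
  yellow-fruited: 3421 × 1/4 = 855.25
χ² = Σ (O − E)² / E
  red-fruited: (2488 − 2565.75)² / 2565.75 = 2.3561
  yellow-fruited: (933 − 855.25)² / 855.25 = 7.0682
χ² = 2.3561 + 7.0682 = 9.4243 ≈ 9.424
Degrees of freedom = 2 − 1 = 1; critical value at α = 0.05 is 3.841.
Since 9.424 > 3.841, we reject the null hypothesis — the data do not fit the 3:1 ratio.

9.424; not consistent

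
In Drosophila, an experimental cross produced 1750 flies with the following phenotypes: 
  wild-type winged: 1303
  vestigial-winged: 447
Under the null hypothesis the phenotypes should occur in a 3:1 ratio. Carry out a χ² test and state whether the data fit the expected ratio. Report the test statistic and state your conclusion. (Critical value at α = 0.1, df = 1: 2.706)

0.275; consistent

Expected counts for N = 1750 under a 3:1 ratio (total parts = 4):
  wild-type winged: 1750 × 3/4 = 1312.5
  vestigial-winged: 1750 × 1/4 = 437.5
χ² = Σ (O − E)² / E
  wild-type winged: (1303 − 1312.5)² / 1312.5 = 0.0688
  vestigial-winged: (447 − 437.5)² / 437.5 = 0.2063
χ² = 0.0688 + 0.2063 = 0.2751 ≈ 0.275
Degrees of freedom = 2 − 1 = 1; critical value at α = 0.1 is 2.706.
Since 0.275 < 2.706, we fail to reject the null hypothesis — the data are consistent with the 3:1 ratio.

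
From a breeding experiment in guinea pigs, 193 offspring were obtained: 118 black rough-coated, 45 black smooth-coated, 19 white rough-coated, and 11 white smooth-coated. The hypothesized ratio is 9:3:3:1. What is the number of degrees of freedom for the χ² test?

A goodness-of-fit test with 4 phenotype classes has df = 4 − 1 = 3.

3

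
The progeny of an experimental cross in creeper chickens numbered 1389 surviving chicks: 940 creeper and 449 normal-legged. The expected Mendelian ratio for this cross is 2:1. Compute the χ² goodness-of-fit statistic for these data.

Expected counts for N = 1389 under a 2:1 ratio (total parts = 3):
  creeper: 1389 × 2/3 = 926
  normal-legged: 1389 × 1/3 = 463
χ² = Σ (O − E)² / E
  creeper: (940 − 926)² / 926 = 0.2117
  normal-legged: (449 − 463)² / 463 = 0.4233
χ² = 0.2117 + 0.4233 = 0.635

0.635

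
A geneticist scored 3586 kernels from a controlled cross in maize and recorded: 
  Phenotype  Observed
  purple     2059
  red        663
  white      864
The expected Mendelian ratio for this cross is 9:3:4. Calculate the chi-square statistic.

Total ratio parts = 16. Expected numbers out of 3586:
  purple: 3586 × 9/16 = 2017.125
  red: 3586 × 3/16 = 672.375
  white: 3586 × 4/16 = 896.5
χ² = Σ (O − E)² / E
  purple: (2059 − 2017.125)² / 2017.125 = 0.8693
  red: (663 − 672.375)² / 672.375 = 0.1307
  white: (864 − 896.5)² / 896.5 = 1.1782
χ² = 0.8693 + 0.1307 + 1.1782 = 2.1782 ≈ 2.178

2.178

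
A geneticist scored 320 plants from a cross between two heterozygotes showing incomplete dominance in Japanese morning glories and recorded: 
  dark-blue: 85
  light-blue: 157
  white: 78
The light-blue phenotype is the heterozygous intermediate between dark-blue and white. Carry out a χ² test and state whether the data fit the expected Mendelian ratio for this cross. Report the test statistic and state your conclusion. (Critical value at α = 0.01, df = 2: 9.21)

0.419; consistent

With incomplete dominance, a heterozygote × heterozygote cross gives a 1:2:1 phenotypic ratio.
The 1:2:1 ratio has 4 parts, so with N = 320 the expected counts are:
  dark-blue: 320 × 1/4 = 80
  light-blue: 320 × 2/4 = 160
  white: 320 × 1/4 = 80
χ² = Σ (O − E)² / E
  dark-blue: (85 − 80)² / 80 = 0.3125
  light-blue: (157 − 160)² / 160 = 0.0563
  white: (78 − 80)² / 80 = 0.0500
χ² = 0.3125 + 0.0563 + 0.0500 = 0.4188 ≈ 0.419
Degrees of freedom = 3 − 1 = 2; critical value at α = 0.01 is 9.21.
Since 0.419 < 9.21, we fail to reject the null hypothesis — the data are consistent with the 1:2:1 ratio.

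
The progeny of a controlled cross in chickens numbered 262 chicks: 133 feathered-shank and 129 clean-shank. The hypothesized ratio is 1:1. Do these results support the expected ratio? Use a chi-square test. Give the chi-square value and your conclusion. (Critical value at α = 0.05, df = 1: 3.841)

Expected counts for N = 262 under a 1:1 ratio (total parts = 2):
  feathered-shank: 262 × 1/2 = 131
  clean-shank: 262 × 1/2 = 131
χ² = Σ (O − E)² / E
  feathered-shank: (133 − 131)² / 131 = 0.0305
  clean-shank: (129 − 131)² / 131 = 0.0305
χ² = 0.0305 + 0.0305 = 0.061
Degrees of freedom = 2 − 1 = 1; critical value at α = 0.05 is 3.841.
Since 0.061 < 3.841, we fail to reject the null hypothesis — the data are consistent with the 1:1 ratio.

0.061; consistent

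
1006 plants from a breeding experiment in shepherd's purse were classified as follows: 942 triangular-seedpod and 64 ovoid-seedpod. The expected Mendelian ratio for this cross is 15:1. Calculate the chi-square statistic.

0.021

Total ratio parts = 16. Expected numbers out of 1006:
  triangular-seedpod: 1006 × 15/16 = 943.125
  ovoid-seedpod: 1006 × 1/16 = 62.875
χ² = Σ (O − E)² / E
  triangular-seedpod: (942 − 943.125)² / 943.125 = 0.0013
  ovoid-seedpod: (64 − 62.875)² / 62.875 = 0.0201
χ² = 0.0013 + 0.0201 = 0.0214 ≈ 0.021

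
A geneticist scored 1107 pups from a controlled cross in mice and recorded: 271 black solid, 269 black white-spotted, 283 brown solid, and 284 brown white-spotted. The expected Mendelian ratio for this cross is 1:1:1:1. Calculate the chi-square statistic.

0.668

Under the 1:1:1:1 hypothesis (Σ ratio = 4, N = 1107):
  black solid: 1107 × 1/4 = 276.75
  black white-spotted: 1107 × 1/4 = 276.75
  brown solid: 1107 × 1/4 = 276.75
  brown white-spotted: 1107 × 1/4 = 276.75
χ² = Σ (O − E)² / E
  black solid: (271 − 276.75)² / 276.75 = 0.1195
  black white-spotted: (269 − 276.75)² / 276.75 = 0.2170
  brown solid: (283 − 276.75)² / 276.75 = 0.1411
  brown white-spotted: (284 − 276.75)² / 276.75 = 0.1899
χ² = 0.1195 + 0.2170 + 0.1411 + 0.1899 = 0.6675 ≈ 0.668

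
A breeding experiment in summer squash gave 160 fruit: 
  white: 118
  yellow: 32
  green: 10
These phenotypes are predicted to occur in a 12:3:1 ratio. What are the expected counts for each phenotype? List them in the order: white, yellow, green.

Total ratio parts = 16. Expected numbers out of 160:
  white: 160 × 12/16 = 120
  yellow: 160 × 3/16 = 30
  green: 160 × 1/16 = 10

120, 30, 10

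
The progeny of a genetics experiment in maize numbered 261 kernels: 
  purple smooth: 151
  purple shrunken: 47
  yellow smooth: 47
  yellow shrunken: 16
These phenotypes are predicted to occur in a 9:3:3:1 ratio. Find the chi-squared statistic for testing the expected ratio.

0.279

Total ratio parts = 16. Expected numbers out of 261:
  purple smooth: 261 × 9/16 = 146.8125
  purple shrunken: 261 × 3/16 = 48.9375
  yellow smooth: 261 × 3/16 = 48.9375
  yellow shrunken: 261 × 1/16 = 16.3125
χ² = Σ (O − E)² / E
  purple smooth: (151 − 146.8125)² / 146.8125 = 0.1194
  purple shrunken: (47 − 48.9375)² / 48.9375 = 0.0767
  yellow smooth: (47 − 48.9375)² / 48.9375 = 0.0767
  yellow shrunken: (16 − 16.3125)² / 16.3125 = 0.0060
χ² = 0.1194 + 0.0767 + 0.0767 + 0.0060 = 0.2788 ≈ 0.279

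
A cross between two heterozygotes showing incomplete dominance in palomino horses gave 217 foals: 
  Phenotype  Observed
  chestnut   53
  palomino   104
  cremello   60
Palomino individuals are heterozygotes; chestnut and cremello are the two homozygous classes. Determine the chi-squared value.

0.825

With incomplete dominance, a heterozygote × heterozygote cross gives a 1:2:1 phenotypic ratio.
Expected counts for N = 217 under a 1:2:1 ratio (total parts = 4):
  chestnut: 217 × 1/4 = 54.25
  palomino: 217 × 2/4 = 108.5
  cremello: 217 × 1/4 = 54.25
χ² = Σ (O − E)² / E
  chestnut: (53 − 54.25)² / 54.25 = 0.0288
  palomino: (104 − 108.5)² / 108.5 = 0.1866
  cremello: (60 − 54.25)² / 54.25 = 0.6094
χ² = 0.0288 + 0.1866 + 0.6094 = 0.8248 ≈ 0.825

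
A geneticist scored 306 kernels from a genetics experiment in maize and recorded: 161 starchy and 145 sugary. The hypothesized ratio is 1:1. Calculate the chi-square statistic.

Total ratio parts = 2. Expected numbers out of 306:
  starchy: 306 × 1/2 = 153
  sugary: 306 × 1/2 = 153
χ² = Σ (O − E)² / E
  starchy: (161 − 153)² / 153 = 0.4183
  sugary: (145 − 153)² / 153 = 0.4183
χ² = 0.4183 + 0.4183 = 0.8366 ≈ 0.837

0.837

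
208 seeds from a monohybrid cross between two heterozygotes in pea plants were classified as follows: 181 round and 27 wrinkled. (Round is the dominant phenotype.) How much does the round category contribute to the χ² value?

For a monohybrid cross between heterozygotes with complete dominance, the expected phenotypic ratio is 3:1.
Total ratio parts = 4. Expected numbers out of 208:
  round: 208 × 3/4 = 156
  wrinkled: 208 × 1/4 = 52
Contribution of round: (181 − 156)² / 156 = 4.0064

4.006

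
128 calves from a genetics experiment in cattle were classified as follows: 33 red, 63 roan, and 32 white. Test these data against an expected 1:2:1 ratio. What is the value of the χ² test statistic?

The 1:2:1 ratio has 4 parts, so with N = 128 the expected counts are:
  red: 128 × 1/4 = 32
  roan: 128 × 2/4 = 64
  white: 128 × 1/4 = 32
χ² = Σ (O − E)² / E
  red: (33 − 32)² / 32 = 0.0312
  roan: (63 − 64)² / 64 = 0.0156
  white: (32 − 32)² / 32 = 0.0000
χ² = 0.0312 + 0.0156 + 0.0000 = 0.0468 ≈ 0.047

0.047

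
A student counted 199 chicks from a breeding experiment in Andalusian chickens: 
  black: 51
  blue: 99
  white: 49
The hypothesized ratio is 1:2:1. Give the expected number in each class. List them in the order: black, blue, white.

Expected counts for N = 199 under a 1:2:1 ratio (total parts = 4):
  black: 199 × 1/4 = 49.75
  blue: 199 × 2/4 = 99.5
  white: 199 × 1/4 = 49.75

49.75, 99.5, 49.75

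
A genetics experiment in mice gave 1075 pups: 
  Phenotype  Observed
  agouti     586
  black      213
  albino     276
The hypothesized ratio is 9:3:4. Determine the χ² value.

1.422

The 9:3:4 ratio has 16 parts, so with N = 1075 the expected counts are:
  agouti: 1075 × 9/16 = 604.6875
  black: 1075 × 3/16 = 201.5625
  albino: 1075 × 4/16 = 268.75
χ² = Σ (O − E)² / E
  agouti: (586 − 604.6875)² / 604.6875 = 0.5775
  black: (213 − 201.5625)² / 201.5625 = 0.6490
  albino: (276 − 268.75)² / 268.75 = 0.1956
χ² = 0.5775 + 0.6490 + 0.1956 = 1.4221 ≈ 1.422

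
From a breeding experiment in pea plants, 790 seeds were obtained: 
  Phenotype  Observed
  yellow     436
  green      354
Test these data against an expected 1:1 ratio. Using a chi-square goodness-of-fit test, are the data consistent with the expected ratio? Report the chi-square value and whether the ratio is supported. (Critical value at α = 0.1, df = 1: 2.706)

8.511; not consistent

The 1:1 ratio has 2 parts, so with N = 790 the expected counts are:
  yellow: 790 × 1/2 = 395
  green: 790 × 1/2 = 395
χ² = Σ (O − E)² / E
  yellow: (436 − 395)² / 395 = 4.2557
  green: (354 − 395)² / 395 = 4.2557
χ² = 4.2557 + 4.2557 = 8.5114 ≈ 8.511
Degrees of freedom = 2 − 1 = 1; critical value at α = 0.1 is 2.706.
Since 8.511 > 2.706, we reject the null hypothesis — the data do not fit the 1:1 ratio.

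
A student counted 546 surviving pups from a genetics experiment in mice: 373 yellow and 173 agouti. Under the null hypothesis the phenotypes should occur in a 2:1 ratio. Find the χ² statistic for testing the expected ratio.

Total ratio parts = 3. Expected numbers out of 546:
  yellow: 546 × 2/3 = 364
  agouti: 546 × 1/3 = 182
χ² = Σ (O − E)² / E
  yellow: (373 − 364)² / 364 = 0.2225
  agouti: (173 − 182)² / 182 = 0.4451
χ² = 0.2225 + 0.4451 = 0.6676 ≈ 0.668

0.668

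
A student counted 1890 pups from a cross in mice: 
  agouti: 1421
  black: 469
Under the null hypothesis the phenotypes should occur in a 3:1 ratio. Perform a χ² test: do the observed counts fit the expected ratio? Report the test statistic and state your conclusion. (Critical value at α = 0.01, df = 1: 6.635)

0.035; consistent

Total ratio parts = 4. Expected numbers out of 1890:
  agouti: 1890 × 3/4 = 1417.5
  black: 1890 × 1/4 = 472.5
χ² = Σ (O − E)² / E
  agouti: (1421 − 1417.5)² / 1417.5 = 0.0086
  black: (469 − 472.5)² / 472.5 = 0.0259
χ² = 0.0086 + 0.0259 = 0.0345 ≈ 0.035
Degrees of freedom = 2 − 1 = 1; critical value at α = 0.01 is 6.635.
Since 0.035 < 6.635, we fail to reject the null hypothesis — the data are consistent with the 3:1 ratio.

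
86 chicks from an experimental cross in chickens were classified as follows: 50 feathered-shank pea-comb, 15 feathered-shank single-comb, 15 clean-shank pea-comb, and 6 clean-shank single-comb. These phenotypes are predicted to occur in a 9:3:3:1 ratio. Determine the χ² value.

0.284

Expected counts for N = 86 under a 9:3:3:1 ratio (total parts = 16):
  feathered-shank pea-comb: 86 × 9/16 = 48.375
  feathered-shank single-comb: 86 × 3/16 = 16.125
  clean-shank pea-comb: 86 × 3/16 = 16.125
  clean-shank single-comb: 86 × 1/16 = 5.375
χ² = Σ (O − E)² / E
  feathered-shank pea-comb: (50 − 48.375)² / 48.375 = 0.0546
  feathered-shank single-comb: (15 − 16.125)² / 16.125 = 0.0785
  clean-shank pea-comb: (15 − 16.125)² / 16.125 = 0.0785
  clean-shank single-comb: (6 − 5.375)² / 5.375 = 0.0727
χ² = 0.0546 + 0.0785 + 0.0785 + 0.0727 = 0.2843 ≈ 0.284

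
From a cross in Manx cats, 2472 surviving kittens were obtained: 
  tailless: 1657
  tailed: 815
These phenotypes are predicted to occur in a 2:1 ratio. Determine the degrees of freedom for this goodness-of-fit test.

1

A goodness-of-fit test with 2 phenotype classes has df = 2 − 1 = 1.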